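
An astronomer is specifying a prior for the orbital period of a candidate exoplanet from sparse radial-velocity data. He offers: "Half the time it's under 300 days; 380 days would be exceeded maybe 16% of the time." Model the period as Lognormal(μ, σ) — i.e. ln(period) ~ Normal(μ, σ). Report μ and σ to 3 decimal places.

If T ~ Lognormal(μ,σ) then ln T ~ Normal(μ,σ), so the p-quantile of ln T is μ + z_p·σ.
ln(300) = 5.704 and ln(380) = 5.94; z_{0.5} = 0, z_{0.84} = 0.9945.
σ = (5.94 − 5.704)/(0.9945 − (0)) = 0.238.
μ = 5.704 − (0)·0.238 = 5.704.

μ ≈ 5.704, σ ≈ 0.238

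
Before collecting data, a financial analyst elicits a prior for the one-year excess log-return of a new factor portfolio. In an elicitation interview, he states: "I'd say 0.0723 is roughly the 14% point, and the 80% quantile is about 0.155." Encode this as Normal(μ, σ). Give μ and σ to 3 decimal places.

The p-quantile of Normal(μ,σ) is μ + z_p·σ, with z_{0.14} = -1.08 and z_{0.8} = 0.8416.
Eliminate σ: μ = (z₂·x₁ − z₁·x₂)/(z₂ − z₁) = (0.8416·0.0723 − (-1.08)·0.155)/1.922 = 0.119.
Then σ = (x₂ − x₁)/(z₂ − z₁) = (0.155 − 0.0723)/1.922 = 0.043.

μ = 0.119, σ = 0.043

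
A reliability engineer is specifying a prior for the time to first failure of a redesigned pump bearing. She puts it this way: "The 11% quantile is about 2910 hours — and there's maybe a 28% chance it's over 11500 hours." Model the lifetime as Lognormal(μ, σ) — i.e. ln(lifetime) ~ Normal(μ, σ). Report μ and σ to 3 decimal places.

If T ~ Lognormal(μ,σ) then ln T ~ Normal(μ,σ), so the p-quantile of ln T is μ + z_p·σ.
ln(2910) = 7.976 and ln(11500) = 9.35; z_{0.11} = -1.227, z_{0.72} = 0.5828.
σ = (9.35 − 7.976)/(0.5828 − (-1.227)) = 0.759.
μ = 7.976 − (-1.227)·0.759 = 8.907.

μ ≈ 8.907, σ ≈ 0.759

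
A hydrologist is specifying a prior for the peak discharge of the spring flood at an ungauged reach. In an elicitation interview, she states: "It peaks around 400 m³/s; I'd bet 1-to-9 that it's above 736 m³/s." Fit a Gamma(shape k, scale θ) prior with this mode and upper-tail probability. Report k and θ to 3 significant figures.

k ≈ 6.13, θ ≈ 78

Gamma(k,θ) with k>1 has mode (k−1)θ, so θ = 400/(k−1).
Need P(X < 736) = 0.9 with θ tied to k this way. Start at k = 2, θ = 400: P(X<736) ≈ 0.549.
Too low — raise k to concentrate. Iterating converges to k ≈ 6.13.
Then θ = 400/(6.13−1) ≈ 78.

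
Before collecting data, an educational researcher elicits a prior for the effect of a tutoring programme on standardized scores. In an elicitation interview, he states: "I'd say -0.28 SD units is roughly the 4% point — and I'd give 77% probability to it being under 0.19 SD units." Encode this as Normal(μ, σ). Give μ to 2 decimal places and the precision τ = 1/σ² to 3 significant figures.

μ = 0.05, τ = 28.1

For Normal(μ,σ), the p-quantile is μ + z_p·σ. Here z_{0.04} = -1.751, z_{0.77} = 0.7388.
So -0.28 = μ − 1.751σ and 0.19 = μ + 0.7388σ.
Subtracting: σ = (0.19 − -0.28)/(0.7388 − (-1.751)) = 0.19.
Then μ = -0.28 − (-1.751)·0.19 = 0.05.
Precision τ = 1/σ² = 1/0.1888² = 28.1.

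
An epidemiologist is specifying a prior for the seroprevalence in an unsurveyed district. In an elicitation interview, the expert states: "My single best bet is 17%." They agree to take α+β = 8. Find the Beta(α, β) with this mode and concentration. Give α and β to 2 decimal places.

For α,β > 1 the Beta mode is (α−1)/(α+β−2). With α+β = 8, the mode is (α−1)/6.
Set (α−1)/6 = 0.17 → α = 1 + 0.17·6 = 2.02.
β = 8 − α = 5.98.

α = 2.02, β = 5.98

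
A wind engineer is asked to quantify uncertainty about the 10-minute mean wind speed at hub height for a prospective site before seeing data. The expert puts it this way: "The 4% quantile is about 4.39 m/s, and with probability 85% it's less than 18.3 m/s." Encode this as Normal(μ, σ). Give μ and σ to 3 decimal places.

μ = 13.127, σ = 4.991

The p-quantile of Normal(μ,σ) is μ + z_p·σ, with z_{0.04} = -1.751 and z_{0.85} = 1.036.
Eliminate σ: μ = (z₂·x₁ − z₁·x₂)/(z₂ − z₁) = (1.036·4.39 − (-1.751)·18.3)/2.787 = 13.127.
Then σ = (x₂ − x₁)/(z₂ − z₁) = (18.3 − 4.39)/2.787 = 4.991.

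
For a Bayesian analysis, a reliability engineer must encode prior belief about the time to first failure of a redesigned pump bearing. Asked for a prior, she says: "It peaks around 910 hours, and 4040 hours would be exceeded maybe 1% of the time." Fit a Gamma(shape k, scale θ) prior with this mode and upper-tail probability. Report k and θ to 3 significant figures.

Gamma(k,θ) with k>1 has mode (k−1)θ, so θ = 910/(k−1).
Need P(X < 4040) = 0.99 with θ tied to k this way. Start at k = 2, θ = 910: P(X<4040) ≈ 0.936.
Too low — raise k to concentrate. Iterating converges to k ≈ 2.83.
Then θ = 910/(2.83−1) ≈ 498.

k ≈ 2.83, θ ≈ 498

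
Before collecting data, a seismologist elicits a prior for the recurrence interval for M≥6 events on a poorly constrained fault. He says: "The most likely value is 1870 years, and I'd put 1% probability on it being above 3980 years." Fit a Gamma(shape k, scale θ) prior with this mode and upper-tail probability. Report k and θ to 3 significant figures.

Gamma(k,θ) with k>1 has mode (k−1)θ, so θ = 1870/(k−1).
Need P(X < 3980) = 0.99 with θ tied to k this way. Start at k = 2, θ = 1870: P(X<3980) ≈ 0.628.
Too low — raise k to concentrate. Iterating converges to k ≈ 9.51.
Then θ = 1870/(9.51−1) ≈ 220.

k ≈ 9.51, θ ≈ 220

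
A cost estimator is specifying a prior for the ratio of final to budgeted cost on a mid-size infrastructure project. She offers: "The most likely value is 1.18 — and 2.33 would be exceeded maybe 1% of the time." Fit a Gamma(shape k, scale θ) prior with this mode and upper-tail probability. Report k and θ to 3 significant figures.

Gamma(k,θ) with k>1 has mode (k−1)θ, so θ = 1.18/(k−1).
Need P(X < 2.33) = 0.99 with θ tied to k this way. Start at k = 2, θ = 1.18: P(X<2.33) ≈ 0.587.
Too low — raise k to concentrate. Iterating converges to k ≈ 11.6.
Then θ = 1.18/(11.6−1) ≈ 0.111.

k ≈ 11.6, θ ≈ 0.111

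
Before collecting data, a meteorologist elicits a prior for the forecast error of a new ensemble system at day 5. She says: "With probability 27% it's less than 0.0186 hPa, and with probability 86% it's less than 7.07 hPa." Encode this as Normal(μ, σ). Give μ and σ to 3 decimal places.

The p-quantile of Normal(μ,σ) is μ + z_p·σ, with z_{0.27} = -0.6128 and z_{0.86} = 1.08.
Eliminate σ: μ = (z₂·x₁ − z₁·x₂)/(z₂ − z₁) = (1.08·0.0186 − (-0.6128)·7.07)/1.693 = 2.571.
Then σ = (x₂ − x₁)/(z₂ − z₁) = (7.07 − 0.0186)/1.693 = 4.165.

μ = 2.571, σ = 4.165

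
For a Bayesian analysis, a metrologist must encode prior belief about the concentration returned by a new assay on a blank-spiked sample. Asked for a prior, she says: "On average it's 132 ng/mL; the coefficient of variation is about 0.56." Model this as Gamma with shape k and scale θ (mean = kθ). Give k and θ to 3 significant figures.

For Gamma(k, scale θ): mean = kθ, variance = kθ², so CV = 1/√k.
CV = 0.56, hence k = 1/CV² = 3.19.
Then θ = mean/k = 132/3.19 = 41.4.

k ≈ 3.19, θ ≈ 41.4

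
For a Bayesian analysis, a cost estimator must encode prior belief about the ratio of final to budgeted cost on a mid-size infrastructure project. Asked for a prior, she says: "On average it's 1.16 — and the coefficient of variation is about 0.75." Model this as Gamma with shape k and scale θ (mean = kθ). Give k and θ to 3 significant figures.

For Gamma(k, scale θ): mean = kθ, variance = kθ², so CV = 1/√k.
CV = 0.75, hence k = 1/CV² = 1.78.
Then θ = mean/k = 1.16/1.78 = 0.652.

k ≈ 1.78, θ ≈ 0.652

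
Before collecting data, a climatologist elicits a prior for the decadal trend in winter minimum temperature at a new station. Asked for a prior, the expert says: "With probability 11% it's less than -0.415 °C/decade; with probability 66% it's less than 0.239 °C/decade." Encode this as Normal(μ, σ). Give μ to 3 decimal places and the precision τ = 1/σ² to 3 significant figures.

μ = 0.074, τ = 6.28

The p-quantile of Normal(μ,σ) is μ + z_p·σ, with z_{0.11} = -1.227 and z_{0.66} = 0.4125.
Eliminate σ: μ = (z₂·x₁ − z₁·x₂)/(z₂ − z₁) = (0.4125·-0.415 − (-1.227)·0.239)/1.639 = 0.074.
Then σ = (x₂ − x₁)/(z₂ − z₁) = (0.239 − -0.415)/1.639 = 0.399.
Precision τ = 1/σ² = 1/0.399² = 6.28.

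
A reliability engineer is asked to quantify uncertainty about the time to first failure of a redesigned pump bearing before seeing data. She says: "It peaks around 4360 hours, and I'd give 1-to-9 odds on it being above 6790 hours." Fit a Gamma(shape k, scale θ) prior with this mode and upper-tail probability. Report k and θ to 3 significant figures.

Gamma(k,θ) with k>1 has mode (k−1)θ, so θ = 4360/(k−1).
Need P(X < 6790) = 0.9 with θ tied to k this way. Start at k = 2, θ = 4360: P(X<6790) ≈ 0.461.
Too low — raise k to concentrate. Iterating converges to k ≈ 10.5.
Then θ = 4360/(10.5−1) ≈ 457.

k ≈ 10.5, θ ≈ 457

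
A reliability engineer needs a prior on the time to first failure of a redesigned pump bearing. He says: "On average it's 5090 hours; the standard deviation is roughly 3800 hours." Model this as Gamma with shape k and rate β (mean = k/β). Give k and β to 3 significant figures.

k ≈ 1.79, β ≈ 0.000352

For Gamma(k, rate β): mean = k/β, variance = k/β², so CV = 1/√k.
CV = SD/mean = 3800/5090 = 0.7466, hence k = 1/CV² = 1.79.
Then β = k/mean = 1.79/5090 = 0.000352.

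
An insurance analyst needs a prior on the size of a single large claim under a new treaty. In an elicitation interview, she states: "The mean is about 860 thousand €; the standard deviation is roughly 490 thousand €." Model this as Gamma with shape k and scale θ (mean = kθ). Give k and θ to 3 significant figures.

For Gamma(k, scale θ): mean = kθ, variance = kθ², so CV = 1/√k.
CV = SD/mean = 490/860 = 0.5698, hence k = 1/CV² = 3.08.
Then θ = mean/k = 860/3.08 = 279.

k ≈ 3.08, θ ≈ 279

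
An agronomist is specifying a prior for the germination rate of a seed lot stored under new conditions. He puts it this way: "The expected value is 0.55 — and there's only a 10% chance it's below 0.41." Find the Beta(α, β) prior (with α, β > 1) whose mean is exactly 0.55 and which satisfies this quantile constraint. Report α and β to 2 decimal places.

With mean 0.55 fixed, write α = 0.55s, β = 0.45s where s = α+β.
Need P(θ < 0.41) = 0.1 under Beta(0.55s, 0.45s). Normal approximation: (q−m)/√(m(1−m)/s) ≈ z_{0.1} = -1.28, so s ≈ 0.55·0.45·(-1.28)²/(0.41−0.55)² = 20.7.
At s = 20.7: P(θ<0.41) ≈ 0.100. Adjusting to match 0.1 gives s ≈ 20.72.
So α = 0.55·20.72 ≈ 11.39, β = 0.45·20.72 ≈ 9.32.

α ≈ 11.39, β ≈ 9.32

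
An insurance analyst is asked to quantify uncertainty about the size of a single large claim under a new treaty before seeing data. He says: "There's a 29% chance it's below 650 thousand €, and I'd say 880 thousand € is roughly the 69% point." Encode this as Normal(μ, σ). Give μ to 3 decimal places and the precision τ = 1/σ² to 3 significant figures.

For Normal(μ,σ), the p-quantile is μ + z_p·σ. Here z_{0.29} = -0.5534, z_{0.69} = 0.4959.
So 650 = μ − 0.5534σ and 880 = μ + 0.4959σ.
Subtracting: σ = (880 − 650)/(0.4959 − (-0.5534)) = 219.207.
Then μ = 650 − (-0.5534)·219.207 = 771.306.
Precision τ = 1/σ² = 1/219.2² = 2.08e-05.

μ = 771.306, τ = 2.08e-05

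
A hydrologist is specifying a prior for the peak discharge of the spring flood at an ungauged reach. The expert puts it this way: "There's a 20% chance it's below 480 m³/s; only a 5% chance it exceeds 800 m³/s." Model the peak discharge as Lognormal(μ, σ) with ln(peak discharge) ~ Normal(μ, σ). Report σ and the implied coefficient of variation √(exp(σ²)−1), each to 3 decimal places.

If T ~ Lognormal(μ,σ) then ln T ~ Normal(μ,σ), so the p-quantile of ln T is μ + z_p·σ.
ln(480) = 6.174 and ln(800) = 6.685; z_{0.2} = -0.8416, z_{0.95} = 1.645.
σ = (6.685 − 6.174)/(1.645 − (-0.8416)) = 0.205.
μ = 6.174 − (-0.8416)·0.205 = 6.347.
CV = √(exp(σ²)−1) = √(exp(0.0422)−1) = 0.208.

σ ≈ 0.205, CV ≈ 0.208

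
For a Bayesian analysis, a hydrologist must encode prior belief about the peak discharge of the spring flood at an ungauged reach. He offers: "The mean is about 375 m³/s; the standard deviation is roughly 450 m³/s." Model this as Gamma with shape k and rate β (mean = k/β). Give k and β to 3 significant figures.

For Gamma(k, rate β): mean = k/β, variance = k/β², so CV = 1/√k.
CV = SD/mean = 450/375 = 1.2, hence k = 1/CV² = 0.694.
Then β = k/mean = 0.694/375 = 0.00185.

k ≈ 0.694, β ≈ 0.00185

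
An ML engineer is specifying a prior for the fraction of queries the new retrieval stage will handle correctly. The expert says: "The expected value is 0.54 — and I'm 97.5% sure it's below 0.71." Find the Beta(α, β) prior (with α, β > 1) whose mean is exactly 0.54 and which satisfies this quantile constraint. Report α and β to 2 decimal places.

α ≈ 16.52, β ≈ 14.08

With mean 0.54 fixed, write α = 0.54s, β = 0.46s where s = α+β.
Need P(θ < 0.71) = 0.975 under Beta(0.54s, 0.46s). Normal approximation: (q−m)/√(m(1−m)/s) ≈ z_{0.975} = 1.96, so s ≈ 0.54·0.46·(1.96)²/(0.71−0.54)² = 33.0.
At s = 33.0: P(θ<0.71) ≈ 0.979. Adjusting to match 0.975 gives s ≈ 30.60.
So α = 0.54·30.60 ≈ 16.52, β = 0.46·30.60 ≈ 14.08.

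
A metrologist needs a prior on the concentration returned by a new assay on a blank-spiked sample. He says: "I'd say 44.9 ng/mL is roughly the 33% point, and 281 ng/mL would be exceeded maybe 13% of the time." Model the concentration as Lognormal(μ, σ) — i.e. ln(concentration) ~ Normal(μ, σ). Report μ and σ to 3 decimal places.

If T ~ Lognormal(μ,σ) then ln T ~ Normal(μ,σ), so the p-quantile of ln T is μ + z_p·σ.
ln(44.9) = 3.804 and ln(281) = 5.638; z_{0.33} = -0.4399, z_{0.87} = 1.126.
σ = (5.638 − 3.804)/(1.126 − (-0.4399)) = 1.171.
μ = 3.804 − (-0.4399)·1.171 = 4.320.

μ ≈ 4.320, σ ≈ 1.171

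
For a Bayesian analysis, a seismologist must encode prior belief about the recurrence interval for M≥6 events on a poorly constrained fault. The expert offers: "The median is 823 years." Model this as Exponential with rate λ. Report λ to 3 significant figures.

Exponential median = ln 2 / λ, so λ = ln 2 / 823.0 = 0.000842.

λ ≈ 0.000842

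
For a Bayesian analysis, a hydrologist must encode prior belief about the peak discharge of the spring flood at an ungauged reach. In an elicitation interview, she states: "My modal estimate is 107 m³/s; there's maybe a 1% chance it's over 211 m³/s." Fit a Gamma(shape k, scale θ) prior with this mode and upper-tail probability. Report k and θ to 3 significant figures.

Gamma(k,θ) with k>1 has mode (k−1)θ, so θ = 107/(k−1).
Need P(X < 211) = 0.99 with θ tied to k this way. Start at k = 2, θ = 107: P(X<211) ≈ 0.586.
Too low — raise k to concentrate. Iterating converges to k ≈ 11.7.
Then θ = 107/(11.7−1) ≈ 10.

k ≈ 11.7, θ ≈ 10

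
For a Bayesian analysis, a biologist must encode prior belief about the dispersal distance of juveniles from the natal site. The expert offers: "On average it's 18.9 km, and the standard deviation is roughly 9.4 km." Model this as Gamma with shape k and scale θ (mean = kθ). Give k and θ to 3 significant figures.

For Gamma(k, scale θ): mean = kθ, variance = kθ², so CV = 1/√k.
CV = SD/mean = 9.4/18.9 = 0.4974, hence k = 1/CV² = 4.04.
Then θ = mean/k = 18.9/4.04 = 4.68.

k ≈ 4.04, θ ≈ 4.68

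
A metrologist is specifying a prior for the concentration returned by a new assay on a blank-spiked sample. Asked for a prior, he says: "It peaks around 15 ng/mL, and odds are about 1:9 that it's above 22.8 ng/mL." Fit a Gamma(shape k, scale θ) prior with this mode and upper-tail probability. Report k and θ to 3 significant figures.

Gamma(k,θ) with k>1 has mode (k−1)θ, so θ = 15/(k−1).
Need P(X < 22.8) = 0.9 with θ tied to k this way. Start at k = 2, θ = 15: P(X<22.8) ≈ 0.449.
Too low — raise k to concentrate. Iterating converges to k ≈ 11.6.
Then θ = 15/(11.6−1) ≈ 1.41.

k ≈ 11.6, θ ≈ 1.41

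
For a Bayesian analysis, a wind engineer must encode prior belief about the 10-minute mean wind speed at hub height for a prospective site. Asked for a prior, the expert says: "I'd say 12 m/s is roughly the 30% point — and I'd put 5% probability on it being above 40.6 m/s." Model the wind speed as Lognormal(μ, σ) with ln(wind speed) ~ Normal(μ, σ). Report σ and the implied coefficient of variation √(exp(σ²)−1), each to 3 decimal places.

If T ~ Lognormal(μ,σ) then ln T ~ Normal(μ,σ), so the p-quantile of ln T is μ + z_p·σ.
ln(12) = 2.485 and ln(40.6) = 3.704; z_{0.3} = -0.5244, z_{0.95} = 1.645.
σ = (3.704 − 2.485)/(1.645 − (-0.5244)) = 0.562.
μ = 2.485 − (-0.5244)·0.562 = 2.780.
CV = √(exp(σ²)−1) = √(exp(0.3157)−1) = 0.609.

σ ≈ 0.562, CV ≈ 0.609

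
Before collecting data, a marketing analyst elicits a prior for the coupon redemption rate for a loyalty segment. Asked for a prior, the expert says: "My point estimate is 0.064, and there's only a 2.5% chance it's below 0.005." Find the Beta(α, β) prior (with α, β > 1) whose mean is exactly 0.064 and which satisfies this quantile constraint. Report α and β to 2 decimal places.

With mean 0.064 fixed, write α = 0.064s, β = 0.936s where s = α+β.
Need P(θ < 0.005) = 0.025 under Beta(0.064s, 0.936s). Normal approximation: (q−m)/√(m(1−m)/s) ≈ z_{0.025} = -1.96, so s ≈ 0.064·0.936·(-1.96)²/(0.005−0.064)² = 66.1.
At s = 66.1: P(θ<0.005) ≈ 0.000. Adjusting to match 0.025 gives s ≈ 23.79.
So α = 0.064·23.79 ≈ 1.52, β = 0.936·23.79 ≈ 22.26.

α ≈ 1.52, β ≈ 22.26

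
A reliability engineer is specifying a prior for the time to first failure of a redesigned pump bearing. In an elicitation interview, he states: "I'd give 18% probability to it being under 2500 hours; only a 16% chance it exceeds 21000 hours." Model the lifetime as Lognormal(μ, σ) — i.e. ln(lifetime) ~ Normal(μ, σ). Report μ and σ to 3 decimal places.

If T ~ Lognormal(μ,σ) then ln T ~ Normal(μ,σ), so the p-quantile of ln T is μ + z_p·σ.
ln(2500) = 7.824 and ln(21000) = 9.952; z_{0.18} = -0.9154, z_{0.84} = 0.9945.
σ = (9.952 − 7.824)/(0.9945 − (-0.9154)) = 1.114.
μ = 7.824 − (-0.9154)·1.114 = 8.844.

μ ≈ 8.844, σ ≈ 1.114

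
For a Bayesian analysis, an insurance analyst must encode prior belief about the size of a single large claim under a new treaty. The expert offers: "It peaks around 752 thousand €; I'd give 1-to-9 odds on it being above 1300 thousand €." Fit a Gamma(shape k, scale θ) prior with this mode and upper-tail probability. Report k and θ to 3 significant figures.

k ≈ 7.33, θ ≈ 119

Gamma(k,θ) with k>1 has mode (k−1)θ, so θ = 752/(k−1).
Need P(X < 1300) = 0.9 with θ tied to k this way. Start at k = 2, θ = 752: P(X<1300) ≈ 0.516.
Too low — raise k to concentrate. Iterating converges to k ≈ 7.33.
Then θ = 752/(7.33−1) ≈ 119.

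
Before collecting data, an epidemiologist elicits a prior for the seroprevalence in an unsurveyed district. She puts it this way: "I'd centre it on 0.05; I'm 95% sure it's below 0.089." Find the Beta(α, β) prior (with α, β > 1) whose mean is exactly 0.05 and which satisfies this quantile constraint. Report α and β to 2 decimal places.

α ≈ 5.26, β ≈ 99.89

With mean 0.05 fixed, write α = 0.05s, β = 0.95s where s = α+β.
Need P(θ < 0.089) = 0.95 under Beta(0.05s, 0.95s). Normal approximation: (q−m)/√(m(1−m)/s) ≈ z_{0.95} = 1.64, so s ≈ 0.05·0.95·(1.64)²/(0.089−0.05)² = 84.5.
At s = 84.5: P(θ<0.089) ≈ 0.933. Adjusting to match 0.95 gives s ≈ 105.14.
So α = 0.05·105.14 ≈ 5.26, β = 0.95·105.14 ≈ 99.89.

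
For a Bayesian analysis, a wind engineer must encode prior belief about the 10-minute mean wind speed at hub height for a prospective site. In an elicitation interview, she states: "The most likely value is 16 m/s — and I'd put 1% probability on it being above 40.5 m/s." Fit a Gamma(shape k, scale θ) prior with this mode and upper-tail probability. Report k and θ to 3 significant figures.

k ≈ 6.43, θ ≈ 2.95

Gamma(k,θ) with k>1 has mode (k−1)θ, so θ = 16/(k−1).
Need P(X < 40.5) = 0.99 with θ tied to k this way. Start at k = 2, θ = 16: P(X<40.5) ≈ 0.719.
Too low — raise k to concentrate. Iterating converges to k ≈ 6.43.
Then θ = 16/(6.43−1) ≈ 2.95.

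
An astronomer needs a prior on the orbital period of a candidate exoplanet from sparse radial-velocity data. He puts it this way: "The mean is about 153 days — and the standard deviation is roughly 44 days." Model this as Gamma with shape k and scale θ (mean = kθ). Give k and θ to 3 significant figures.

k ≈ 12.1, θ ≈ 12.7

For Gamma(k, scale θ): mean = kθ, variance = kθ², so CV = 1/√k.
CV = SD/mean = 44/153 = 0.2876, hence k = 1/CV² = 12.1.
Then θ = mean/k = 153/12.1 = 12.7.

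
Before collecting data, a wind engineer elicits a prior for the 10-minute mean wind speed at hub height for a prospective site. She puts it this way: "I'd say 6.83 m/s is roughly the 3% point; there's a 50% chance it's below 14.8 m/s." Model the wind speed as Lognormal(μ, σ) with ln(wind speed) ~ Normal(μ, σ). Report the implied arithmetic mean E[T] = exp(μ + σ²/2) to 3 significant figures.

E[T] ≈ 16.1 m/s

If T ~ Lognormal(μ,σ) then ln T ~ Normal(μ,σ), so the p-quantile of ln T is μ + z_p·σ.
ln(6.83) = 1.921 and ln(14.8) = 2.695; z_{0.03} = -1.881, z_{0.5} = 0.
σ = (2.695 − 1.921)/(0 − (-1.881)) = 0.411.
μ = 1.921 − (-1.881)·0.411 = 2.695.
E[T] = exp(μ + σ²/2) = exp(2.695 + 0.0845) = 16.1 m/s.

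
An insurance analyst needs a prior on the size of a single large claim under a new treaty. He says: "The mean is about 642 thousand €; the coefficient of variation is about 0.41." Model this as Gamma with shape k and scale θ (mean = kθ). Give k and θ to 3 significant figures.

For Gamma(k, scale θ): mean = kθ, variance = kθ², so CV = 1/√k.
CV = 0.41, hence k = 1/CV² = 5.95.
Then θ = mean/k = 642/5.95 = 108.

k ≈ 5.95, θ ≈ 108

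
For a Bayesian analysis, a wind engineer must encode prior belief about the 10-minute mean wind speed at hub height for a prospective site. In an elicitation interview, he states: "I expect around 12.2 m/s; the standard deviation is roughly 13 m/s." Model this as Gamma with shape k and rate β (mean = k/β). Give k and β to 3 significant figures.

For Gamma(k, rate β): mean = k/β, variance = k/β², so CV = 1/√k.
CV = SD/mean = 13/12.2 = 1.066, hence k = 1/CV² = 0.881.
Then β = k/mean = 0.881/12.2 = 0.0722.

k ≈ 0.881, β ≈ 0.0722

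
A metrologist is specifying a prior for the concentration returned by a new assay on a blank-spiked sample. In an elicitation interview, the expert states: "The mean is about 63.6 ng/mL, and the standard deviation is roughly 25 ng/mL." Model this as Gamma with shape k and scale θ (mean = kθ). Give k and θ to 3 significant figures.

k ≈ 6.47, θ ≈ 9.83

For Gamma(k, scale θ): mean = kθ, variance = kθ², so CV = 1/√k.
CV = SD/mean = 25/63.6 = 0.3931, hence k = 1/CV² = 6.47.
Then θ = mean/k = 63.6/6.47 = 9.83.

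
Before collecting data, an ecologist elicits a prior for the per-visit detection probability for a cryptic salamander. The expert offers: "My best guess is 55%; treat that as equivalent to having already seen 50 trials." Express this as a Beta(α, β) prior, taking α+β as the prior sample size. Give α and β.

α = 27.5, β = 22.5

Under the effective-sample-size interpretation, Beta(α, β) has prior mean α/(α+β) and prior sample size α+β.
So α+β = 50 and α/(α+β) = 0.55, giving α = 0.55·50 = 27.5 and β = 50 − 27.5 = 22.5.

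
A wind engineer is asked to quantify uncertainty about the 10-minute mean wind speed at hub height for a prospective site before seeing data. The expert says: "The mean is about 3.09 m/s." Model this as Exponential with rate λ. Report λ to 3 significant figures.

Exponential mean = 1/λ, so λ = 1/3.09 = 0.324.

λ ≈ 0.324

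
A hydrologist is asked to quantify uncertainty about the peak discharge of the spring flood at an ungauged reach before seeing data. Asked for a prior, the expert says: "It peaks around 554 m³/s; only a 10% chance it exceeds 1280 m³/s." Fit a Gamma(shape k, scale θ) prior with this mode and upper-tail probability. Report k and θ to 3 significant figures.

k ≈ 3.74, θ ≈ 202

Gamma(k,θ) with k>1 has mode (k−1)θ, so θ = 554/(k−1).
Need P(X < 1280) = 0.9 with θ tied to k this way. Start at k = 2, θ = 554: P(X<1280) ≈ 0.672.
Too low — raise k to concentrate. Iterating converges to k ≈ 3.74.
Then θ = 554/(3.74−1) ≈ 202.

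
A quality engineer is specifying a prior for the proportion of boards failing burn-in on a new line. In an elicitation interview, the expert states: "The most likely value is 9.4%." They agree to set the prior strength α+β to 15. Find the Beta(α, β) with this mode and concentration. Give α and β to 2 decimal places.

For α,β > 1 the Beta mode is (α−1)/(α+β−2). With α+β = 15, the mode is (α−1)/13.
Set (α−1)/13 = 0.094 → α = 1 + 0.094·13 = 2.22.
β = 15 − α = 12.78.

α = 2.22, β = 12.78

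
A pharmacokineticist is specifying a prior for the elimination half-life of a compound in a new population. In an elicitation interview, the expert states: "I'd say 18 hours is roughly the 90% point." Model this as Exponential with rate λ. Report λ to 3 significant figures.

λ ≈ 0.128

P(T < 18.0) = 1 − e^(−λ·18.0) = 0.9, so λ = −ln(1−0.9)/18.0 = −ln(0.1)/18.0 = 0.128.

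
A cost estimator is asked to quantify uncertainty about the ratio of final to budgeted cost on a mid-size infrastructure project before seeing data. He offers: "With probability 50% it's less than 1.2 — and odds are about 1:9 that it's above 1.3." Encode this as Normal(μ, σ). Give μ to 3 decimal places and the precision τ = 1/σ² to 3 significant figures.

μ = 1.200, τ = 164

For Normal(μ,σ), the p-quantile is μ + z_p·σ. Here z_{0.5} = 0, z_{0.9} = 1.282.
So 1.2 = μ + 0σ and 1.3 = μ + 1.282σ.
Subtracting: σ = (1.3 − 1.2)/(1.282 − (0)) = 0.078.
Then μ = 1.2 − (0)·0.078 = 1.200.
Precision τ = 1/σ² = 1/0.07803² = 164.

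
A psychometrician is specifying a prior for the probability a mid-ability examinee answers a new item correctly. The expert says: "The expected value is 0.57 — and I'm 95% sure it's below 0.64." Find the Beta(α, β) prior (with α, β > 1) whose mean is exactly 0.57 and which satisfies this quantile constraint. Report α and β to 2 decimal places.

With mean 0.57 fixed, write α = 0.57s, β = 0.43s where s = α+β.
Need P(θ < 0.64) = 0.95 under Beta(0.57s, 0.43s). Normal approximation: (q−m)/√(m(1−m)/s) ≈ z_{0.95} = 1.64, so s ≈ 0.57·0.43·(1.64)²/(0.64−0.57)² = 135.3.
At s = 135.3: P(θ<0.64) ≈ 0.952. Adjusting to match 0.95 gives s ≈ 132.15.
So α = 0.57·132.15 ≈ 75.32, β = 0.43·132.15 ≈ 56.82.

α ≈ 75.32, β ≈ 56.82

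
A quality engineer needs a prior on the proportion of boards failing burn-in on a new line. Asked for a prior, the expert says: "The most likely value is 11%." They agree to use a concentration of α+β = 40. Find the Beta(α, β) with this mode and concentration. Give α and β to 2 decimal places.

For α,β > 1 the Beta mode is (α−1)/(α+β−2). With α+β = 40, the mode is (α−1)/38.
Set (α−1)/38 = 0.11 → α = 1 + 0.11·38 = 5.18.
β = 40 − α = 34.82.

α = 5.18, β = 34.82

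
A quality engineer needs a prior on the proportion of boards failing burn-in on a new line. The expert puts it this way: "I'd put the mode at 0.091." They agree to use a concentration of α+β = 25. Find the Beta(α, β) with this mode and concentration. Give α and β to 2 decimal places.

For α,β > 1 the Beta mode is (α−1)/(α+β−2). With α+β = 25, the mode is (α−1)/23.
Set (α−1)/23 = 0.091 → α = 1 + 0.091·23 = 3.09.
β = 25 − α = 21.91.

α = 3.09, β = 21.91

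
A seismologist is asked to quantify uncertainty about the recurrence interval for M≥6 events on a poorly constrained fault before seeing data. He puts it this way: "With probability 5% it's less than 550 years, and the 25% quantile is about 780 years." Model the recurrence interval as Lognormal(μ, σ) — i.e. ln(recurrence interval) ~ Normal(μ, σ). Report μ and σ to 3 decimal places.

If T ~ Lognormal(μ,σ) then ln T ~ Normal(μ,σ), so the p-quantile of ln T is μ + z_p·σ.
ln(550) = 6.31 and ln(780) = 6.659; z_{0.05} = -1.645, z_{0.25} = -0.6745.
σ = (6.659 − 6.31)/(-0.6745 − (-1.645)) = 0.360.
μ = 6.31 − (-1.645)·0.360 = 6.902.

μ ≈ 6.902, σ ≈ 0.360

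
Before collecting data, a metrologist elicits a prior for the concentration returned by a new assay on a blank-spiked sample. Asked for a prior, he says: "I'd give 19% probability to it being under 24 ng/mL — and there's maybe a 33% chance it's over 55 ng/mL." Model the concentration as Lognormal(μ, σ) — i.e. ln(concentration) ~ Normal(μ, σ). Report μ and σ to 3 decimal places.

If T ~ Lognormal(μ,σ) then ln T ~ Normal(μ,σ), so the p-quantile of ln T is μ + z_p·σ.
ln(24) = 3.178 and ln(55) = 4.007; z_{0.19} = -0.8779, z_{0.67} = 0.4399.
σ = (4.007 − 3.178)/(0.4399 − (-0.8779)) = 0.629.
μ = 3.178 − (-0.8779)·0.629 = 3.731.

μ ≈ 3.731, σ ≈ 0.629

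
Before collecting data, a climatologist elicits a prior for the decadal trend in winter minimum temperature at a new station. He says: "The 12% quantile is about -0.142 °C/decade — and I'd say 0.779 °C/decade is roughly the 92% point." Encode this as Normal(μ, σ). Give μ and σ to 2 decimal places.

For Normal(μ,σ), the p-quantile is μ + z_p·σ. Here z_{0.12} = -1.175, z_{0.92} = 1.405.
So -0.142 = μ − 1.175σ and 0.779 = μ + 1.405σ.
Subtracting: σ = (0.779 − -0.142)/(1.405 − (-1.175)) = 0.36.
Then μ = -0.142 − (-1.175)·0.36 = 0.28.

μ = 0.28, σ = 0.36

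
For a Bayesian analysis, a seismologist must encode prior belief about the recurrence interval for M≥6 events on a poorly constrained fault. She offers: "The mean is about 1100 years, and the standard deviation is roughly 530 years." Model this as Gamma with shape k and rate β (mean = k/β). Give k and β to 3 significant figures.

For Gamma(k, rate β): mean = k/β, variance = k/β², so CV = 1/√k.
CV = SD/mean = 530/1100 = 0.4818, hence k = 1/CV² = 4.31.
Then β = k/mean = 4.31/1100 = 0.00392.

k ≈ 4.31, β ≈ 0.00392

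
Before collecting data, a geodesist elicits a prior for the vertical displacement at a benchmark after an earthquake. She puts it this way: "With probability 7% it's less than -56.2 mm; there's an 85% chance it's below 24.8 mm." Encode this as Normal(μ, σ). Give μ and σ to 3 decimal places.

For Normal(μ,σ), the p-quantile is μ + z_p·σ. Here z_{0.07} = -1.476, z_{0.85} = 1.036.
So -56.2 = μ − 1.476σ and 24.8 = μ + 1.036σ.
Subtracting: σ = (24.8 − -56.2)/(1.036 − (-1.476)) = 32.242.
Then μ = -56.2 − (-1.476)·32.242 = -8.617.

μ = -8.617, σ = 32.242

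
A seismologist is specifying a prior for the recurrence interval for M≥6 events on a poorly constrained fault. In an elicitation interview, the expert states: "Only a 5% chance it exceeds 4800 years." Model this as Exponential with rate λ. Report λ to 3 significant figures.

λ ≈ 0.000624

P(T > 4800.0) = e^(−λ·4800.0) = 0.05, so λ = −ln(0.05)/4800.0 = 0.000624.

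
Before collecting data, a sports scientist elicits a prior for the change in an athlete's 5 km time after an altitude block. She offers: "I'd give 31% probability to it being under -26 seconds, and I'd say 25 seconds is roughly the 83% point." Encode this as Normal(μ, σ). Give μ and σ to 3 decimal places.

μ = -8.560, σ = 35.172

For Normal(μ,σ), the p-quantile is μ + z_p·σ. Here z_{0.31} = -0.4959, z_{0.83} = 0.9542.
So -26 = μ − 0.4959σ and 25 = μ + 0.9542σ.
Subtracting: σ = (25 − -26)/(0.9542 − (-0.4959)) = 35.172.
Then μ = -26 − (-0.4959)·35.172 = -8.560.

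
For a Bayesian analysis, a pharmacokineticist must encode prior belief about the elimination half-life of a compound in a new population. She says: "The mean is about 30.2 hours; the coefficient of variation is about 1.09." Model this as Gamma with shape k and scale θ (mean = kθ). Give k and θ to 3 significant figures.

For Gamma(k, scale θ): mean = kθ, variance = kθ², so CV = 1/√k.
CV = 1.09, hence k = 1/CV² = 0.842.
Then θ = mean/k = 30.2/0.842 = 35.9.

k ≈ 0.842, θ ≈ 35.9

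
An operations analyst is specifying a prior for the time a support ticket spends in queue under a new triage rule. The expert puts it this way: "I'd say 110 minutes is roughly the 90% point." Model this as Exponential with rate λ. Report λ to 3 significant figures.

λ ≈ 0.0209

P(T < 110.0) = 1 − e^(−λ·110.0) = 0.9, so λ = −ln(1−0.9)/110.0 = −ln(0.1)/110.0 = 0.0209.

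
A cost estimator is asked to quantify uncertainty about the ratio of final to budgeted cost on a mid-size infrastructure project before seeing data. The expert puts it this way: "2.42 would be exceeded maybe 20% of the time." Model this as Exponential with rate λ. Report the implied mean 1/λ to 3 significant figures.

P(T > 2.42) = e^(−λ·2.42) = 0.2, so λ = −ln(0.2)/2.42 = 0.665.
Mean = 1/λ = 1.5.

mean ≈ 1.5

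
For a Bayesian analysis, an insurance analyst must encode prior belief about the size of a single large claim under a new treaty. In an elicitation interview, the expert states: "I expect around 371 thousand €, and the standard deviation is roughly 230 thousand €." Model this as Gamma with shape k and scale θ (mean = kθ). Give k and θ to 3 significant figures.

For Gamma(k, scale θ): mean = kθ, variance = kθ², so CV = 1/√k.
CV = SD/mean = 230/371 = 0.6199, hence k = 1/CV² = 2.6.
Then θ = mean/k = 371/2.6 = 143.

k ≈ 2.6, θ ≈ 143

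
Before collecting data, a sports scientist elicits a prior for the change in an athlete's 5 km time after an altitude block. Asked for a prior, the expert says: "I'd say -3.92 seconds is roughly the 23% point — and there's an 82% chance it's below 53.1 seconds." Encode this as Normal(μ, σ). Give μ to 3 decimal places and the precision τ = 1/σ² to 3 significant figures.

For Normal(μ,σ), the p-quantile is μ + z_p·σ. Here z_{0.23} = -0.7388, z_{0.82} = 0.9154.
So -3.92 = μ − 0.7388σ and 53.1 = μ + 0.9154σ.
Subtracting: σ = (53.1 − -3.92)/(0.9154 − (-0.7388)) = 34.470.
Then μ = -3.92 − (-0.7388)·34.470 = 21.548.
Precision τ = 1/σ² = 1/34.47² = 0.000842.

μ = 21.548, τ = 0.000842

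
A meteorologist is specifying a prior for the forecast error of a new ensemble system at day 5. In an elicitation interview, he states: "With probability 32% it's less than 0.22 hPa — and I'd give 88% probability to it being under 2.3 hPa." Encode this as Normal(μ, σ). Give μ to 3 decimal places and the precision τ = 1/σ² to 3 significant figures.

μ = 0.812, τ = 0.624

For Normal(μ,σ), the p-quantile is μ + z_p·σ. Here z_{0.32} = -0.4677, z_{0.88} = 1.175.
So 0.22 = μ − 0.4677σ and 2.3 = μ + 1.175σ.
Subtracting: σ = (2.3 − 0.22)/(1.175 − (-0.4677)) = 1.266.
Then μ = 0.22 − (-0.4677)·1.266 = 0.812.
Precision τ = 1/σ² = 1/1.266² = 0.624.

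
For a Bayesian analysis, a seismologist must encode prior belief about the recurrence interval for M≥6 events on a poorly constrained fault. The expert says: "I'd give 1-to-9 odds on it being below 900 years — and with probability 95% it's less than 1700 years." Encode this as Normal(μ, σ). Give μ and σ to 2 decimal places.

The p-quantile of Normal(μ,σ) is μ + z_p·σ, with z_{0.1} = -1.282 and z_{0.95} = 1.645.
Eliminate σ: μ = (z₂·x₁ − z₁·x₂)/(z₂ − z₁) = (1.645·900 − (-1.282)·1700)/2.926 = 1250.34.
Then σ = (x₂ − x₁)/(z₂ − z₁) = (1700 − 900)/2.926 = 273.37.

μ = 1250.34, σ = 273.37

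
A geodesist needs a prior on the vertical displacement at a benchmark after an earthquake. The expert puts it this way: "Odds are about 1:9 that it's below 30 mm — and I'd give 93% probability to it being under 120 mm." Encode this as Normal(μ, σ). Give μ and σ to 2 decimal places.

μ = 71.83, σ = 32.64

The p-quantile of Normal(μ,σ) is μ + z_p·σ, with z_{0.1} = -1.282 and z_{0.93} = 1.476.
Eliminate σ: μ = (z₂·x₁ − z₁·x₂)/(z₂ − z₁) = (1.476·30 − (-1.282)·120)/2.757 = 71.83.
Then σ = (x₂ − x₁)/(z₂ − z₁) = (120 − 30)/2.757 = 32.64.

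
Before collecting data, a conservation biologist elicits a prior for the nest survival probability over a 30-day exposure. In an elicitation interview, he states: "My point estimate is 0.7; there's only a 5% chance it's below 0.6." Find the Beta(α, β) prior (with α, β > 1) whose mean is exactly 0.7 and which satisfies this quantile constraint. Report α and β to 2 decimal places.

α ≈ 42.24, β ≈ 18.10

With mean 0.7 fixed, write α = 0.7s, β = 0.3s where s = α+β.
Need P(θ < 0.6) = 0.05 under Beta(0.7s, 0.3s). Normal approximation: (q−m)/√(m(1−m)/s) ≈ z_{0.05} = -1.64, so s ≈ 0.7·0.3·(-1.64)²/(0.6−0.7)² = 56.8.
At s = 56.8: P(θ<0.6) ≈ 0.055. Adjusting to match 0.05 gives s ≈ 60.34.
So α = 0.7·60.34 ≈ 42.24, β = 0.3·60.34 ≈ 18.10.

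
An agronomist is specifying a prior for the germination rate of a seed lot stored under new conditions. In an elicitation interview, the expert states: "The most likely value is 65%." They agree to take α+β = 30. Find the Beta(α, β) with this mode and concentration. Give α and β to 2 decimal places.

For α,β > 1 the Beta mode is (α−1)/(α+β−2). With α+β = 30, the mode is (α−1)/28.
Set (α−1)/28 = 0.65 → α = 1 + 0.65·28 = 19.20.
β = 30 − α = 10.80.

α = 19.20, β = 10.80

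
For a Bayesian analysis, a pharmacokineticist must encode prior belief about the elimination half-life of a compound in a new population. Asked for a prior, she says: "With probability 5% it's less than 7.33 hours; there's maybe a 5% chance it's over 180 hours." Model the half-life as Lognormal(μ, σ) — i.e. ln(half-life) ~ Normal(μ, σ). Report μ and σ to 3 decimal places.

If T ~ Lognormal(μ,σ) then ln T ~ Normal(μ,σ), so the p-quantile of ln T is μ + z_p·σ.
ln(7.33) = 1.992 and ln(180) = 5.193; z_{0.05} = -1.645, z_{0.95} = 1.645.
σ = (5.193 − 1.992)/(1.645 − (-1.645)) = 0.973.
μ = 1.992 − (-1.645)·0.973 = 3.592.

μ ≈ 3.592, σ ≈ 0.973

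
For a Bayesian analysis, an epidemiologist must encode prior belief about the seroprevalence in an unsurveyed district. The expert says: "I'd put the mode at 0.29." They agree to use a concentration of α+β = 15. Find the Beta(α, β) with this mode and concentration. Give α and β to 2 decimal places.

For α,β > 1 the Beta mode is (α−1)/(α+β−2). With α+β = 15, the mode is (α−1)/13.
Set (α−1)/13 = 0.29 → α = 1 + 0.29·13 = 4.77.
β = 15 − α = 10.23.

α = 4.77, β = 10.23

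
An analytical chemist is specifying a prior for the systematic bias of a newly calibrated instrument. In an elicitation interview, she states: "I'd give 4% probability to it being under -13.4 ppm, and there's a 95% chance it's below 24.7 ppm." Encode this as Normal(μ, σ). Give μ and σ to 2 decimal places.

μ = 6.24, σ = 11.22

The p-quantile of Normal(μ,σ) is μ + z_p·σ, with z_{0.04} = -1.751 and z_{0.95} = 1.645.
Eliminate σ: μ = (z₂·x₁ − z₁·x₂)/(z₂ − z₁) = (1.645·-13.4 − (-1.751)·24.7)/3.396 = 6.24.
Then σ = (x₂ − x₁)/(z₂ − z₁) = (24.7 − -13.4)/3.396 = 11.22.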